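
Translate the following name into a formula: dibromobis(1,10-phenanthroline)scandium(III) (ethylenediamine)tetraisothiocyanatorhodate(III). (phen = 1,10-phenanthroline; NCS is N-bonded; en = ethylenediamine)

Cation [Sc…]: ligand charges -2, Sc(III) ⇒ ion charge 1+.
Anion [Rh…]: ligand charges -4, Rh(III) ⇒ ion charge 1−.
One 1+ cation balances one 1− anion.

[ScBr2(phen)2][Rh(en)(NCS)4]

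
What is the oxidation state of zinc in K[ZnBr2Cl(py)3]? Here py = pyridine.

1 potassium outside the brackets (+1 each) → the complex ion is 1−.
Ligand charges: 3×py neutral; 1×Cl = -1; 2×Br = -2; sum -3.
Zn + (-3) = 1− ⇒ Zn is +2.

+2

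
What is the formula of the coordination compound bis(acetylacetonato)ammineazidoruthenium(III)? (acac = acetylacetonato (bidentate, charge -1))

[Ru(acac)2(N3)(NH3)]

Ligands: 2 acetylacetonato (acac, -1), 1 ammine (NH3, neutral), 1 azido (N3, -1). Ligand charge sum = -3.
With Ru in oxidation state +3, the complex ion is [Ru...].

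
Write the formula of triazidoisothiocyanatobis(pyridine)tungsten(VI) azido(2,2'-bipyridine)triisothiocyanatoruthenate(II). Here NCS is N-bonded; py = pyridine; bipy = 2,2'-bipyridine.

[W(N3)3(NCS)(py)2][Ru(bipy)(N3)(NCS)3]

Cation [W…]: ligand charges -4, W(VI) ⇒ ion charge 2+.
Anion [Ru…]: ligand charges -4, Ru(II) ⇒ ion charge 2−.
One 2+ cation balances one 2− anion.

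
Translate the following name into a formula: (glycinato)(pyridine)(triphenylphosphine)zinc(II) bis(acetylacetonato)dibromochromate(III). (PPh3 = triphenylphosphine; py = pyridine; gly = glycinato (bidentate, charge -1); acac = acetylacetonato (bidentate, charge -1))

[Zn(gly)(PPh3)(py)][Cr(acac)2Br2]

Cation [Zn…]: ligand charges -1, Zn(II) ⇒ ion charge 1+.
Anion [Cr…]: ligand charges -4, Cr(III) ⇒ ion charge 1−.
One 1+ cation balances one 1− anion.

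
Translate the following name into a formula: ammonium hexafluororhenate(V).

NH4[ReF6]

Ligands: 6 fluoro (F, -1). Ligand charge sum = -6.
Charge balance with ammonium (+1) requires 1 complex ion per 1 ammonium.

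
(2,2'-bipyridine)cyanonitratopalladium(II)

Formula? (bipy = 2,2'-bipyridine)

[Pd(bipy)(CN)(NO3)]

Ligands: 1 nitrato (NO3, -1), 1 cyano (CN, -1), 1 2,2'-bipyridine (bipy, neutral). Ligand charge sum = -2.
With Pd in oxidation state +2, the complex ion is [Pd...].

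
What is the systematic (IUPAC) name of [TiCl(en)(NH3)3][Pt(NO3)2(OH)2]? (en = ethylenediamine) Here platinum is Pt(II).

Both ions are complex: the cation is named first with the plain metal name, the anion second with the -ate form; each ion's ligands are alphabetised independently.
Pt is given as +2; the anion's ligand charges sum to -4, so the complex anion is 2−.
A 1:1 salt means the cation carries the equal and opposite charge, 2+.
Cation: ligand charges sum to -1; for the ion to be 2+, Ti = +3.

triamminechloro(ethylenediamine)titanium(III) dihydroxodinitratoplatinate(II)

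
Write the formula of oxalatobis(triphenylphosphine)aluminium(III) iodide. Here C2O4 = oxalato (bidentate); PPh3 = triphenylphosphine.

Ligands: 1 oxalato (C2O4, -2), 2 triphenylphosphine (PPh3, neutral). Ligand charge sum = -2.
With Al in oxidation state +3, the complex ion is [Al...]^1+.
Charge balance with iodide (-1) requires 1 complex ion per 1 iodide.

[Al(C2O4)(PPh3)2]I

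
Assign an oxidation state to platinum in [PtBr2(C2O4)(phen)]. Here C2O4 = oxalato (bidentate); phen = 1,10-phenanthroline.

+4

No counter-ion: the bracketed complex is neutral.
Ligand charges: 1×C2O4 = -2; 2×Br = -2; 1×phen neutral; sum -4.
Pt + (-4) = 0 ⇒ Pt is +4.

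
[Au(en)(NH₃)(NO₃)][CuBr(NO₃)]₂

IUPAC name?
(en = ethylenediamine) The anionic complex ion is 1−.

ammine(ethylenediamine)nitratogold(III) bromonitratocuprate(I)

Both ions are complex: the cation is named first with the plain metal name, the anion second with the -ate form; each ion's ligands are alphabetised independently.
The complex anion is given as 1−; its ligand charges sum to -2, so Cu = +1.
With 2 anions per cation, the cation must be 2×1 = 2+.
Cation: ligand charges sum to -1; for the ion to be 2+, Au = +3.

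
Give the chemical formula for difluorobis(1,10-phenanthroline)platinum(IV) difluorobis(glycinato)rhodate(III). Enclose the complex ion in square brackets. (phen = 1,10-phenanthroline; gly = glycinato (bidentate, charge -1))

Cation [Pt…]: ligand charges -2, Pt(IV) ⇒ ion charge 2+.
Anion [Rh…]: ligand charges -4, Rh(III) ⇒ ion charge 1−.
One 2+ cation requires 2 of the 1− anion.

[PtF2(phen)2][RhF2(gly)2]2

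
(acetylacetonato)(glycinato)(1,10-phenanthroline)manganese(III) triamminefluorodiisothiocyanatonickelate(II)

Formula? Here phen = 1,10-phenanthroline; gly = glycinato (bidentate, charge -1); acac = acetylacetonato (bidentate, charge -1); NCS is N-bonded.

[Mn(acac)(gly)(phen)][NiF(NCS)2(NH3)3]

Cation [Mn…]: ligand charges -2, Mn(III) ⇒ ion charge 1+.
Anion [Ni…]: ligand charges -3, Ni(II) ⇒ ion charge 1−.
One 1+ cation balances one 1− anion.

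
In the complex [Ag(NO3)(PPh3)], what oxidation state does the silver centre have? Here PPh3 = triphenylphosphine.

+1

No counter-ion: the bracketed complex is neutral.
Ligand charges: 1×PPh3 neutral; 1×NO3 = -1; sum -1.
Ag + (-1) = 0 ⇒ Ag is +1.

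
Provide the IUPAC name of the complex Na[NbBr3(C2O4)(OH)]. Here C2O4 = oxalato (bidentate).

The 1 sodium counter-ion carries a total charge of +1, so each complex ion is 1−.
Ligand charges: 1×hydroxo (-1 each), 3×bromo (-1 each), 1×oxalato (-2 each); total -6. So Nb + (-6) = 1−, giving Nb = +5.
Ligands are named alphabetically: bromo before hydroxo before oxalato.
The complex ion is anionic, so niobium takes the -ate form niobate(V).

sodium tribromohydroxooxalatoniobate(V)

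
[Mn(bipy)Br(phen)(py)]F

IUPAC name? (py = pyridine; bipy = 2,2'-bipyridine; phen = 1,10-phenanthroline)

The 1 fluoride counter-ion carries a total charge of -1, so each complex ion is 1+.
Ligand charges: 1×pyridine (neutral), 1×2,2'-bipyridine (neutral), 1×1,10-phenanthroline (neutral), 1×bromo (-1 each); total -1. So Mn + (-1) = 1+, giving Mn = +2.
Ligands are named alphabetically: bipyridine before bromo before phenanthroline before pyridine.

(2,2'-bipyridine)bromo(1,10-phenanthroline)(pyridine)manganese(II) fluoride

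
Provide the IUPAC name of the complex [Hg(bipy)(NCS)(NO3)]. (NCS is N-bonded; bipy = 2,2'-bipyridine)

There is no counter-ion, so the complex is neutral overall.
Ligand charges: 1×isothiocyanato (-1 each), 1×2,2'-bipyridine (neutral), 1×nitrato (-1 each); total -2. So Hg + (-2) = 0, giving Hg = +2.
Ligands are named alphabetically: bipyridine before isothiocyanato before nitrato.

(2,2'-bipyridine)isothiocyanatonitratomercury(II)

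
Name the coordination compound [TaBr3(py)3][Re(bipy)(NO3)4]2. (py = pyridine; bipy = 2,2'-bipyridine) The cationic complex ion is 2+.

The complex cation is given as 2+; its ligand charges sum to -3, so Ta = +5.
With 2 anions per cation, each anion must be 2/2 = 1−.
Anion: ligand charges sum to -4; for the ion to be 1−, Re = +3.

tribromotris(pyridine)tantalum(V) (2,2'-bipyridine)tetranitratorhenate(III)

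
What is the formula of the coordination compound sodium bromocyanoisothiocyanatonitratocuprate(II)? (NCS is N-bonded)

Ligands: 1 isothiocyanato (NCS, -1), 1 nitrato (NO3, -1), 1 bromo (Br, -1), 1 cyano (CN, -1). Ligand charge sum = -4.
With Cu in oxidation state +2, the complex ion is [Cu...]^2−.
Charge balance with sodium (+1) requires 1 complex ion per 2 sodium.

Na2[CuBr(CN)(NCS)(NO3)]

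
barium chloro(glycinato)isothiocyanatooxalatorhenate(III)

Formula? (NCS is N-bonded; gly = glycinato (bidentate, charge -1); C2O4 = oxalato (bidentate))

Ligands: 1 chloro (Cl, -1), 1 isothiocyanato (NCS, -1), 1 glycinato (gly, -1), 1 oxalato (C2O4, -2). Ligand charge sum = -5.
With Re in oxidation state +3, the complex ion is [Re...]^2−.
Charge balance with barium (+2) requires 1 complex ion per 1 barium.

Ba[Re(C2O4)Cl(gly)(NCS)]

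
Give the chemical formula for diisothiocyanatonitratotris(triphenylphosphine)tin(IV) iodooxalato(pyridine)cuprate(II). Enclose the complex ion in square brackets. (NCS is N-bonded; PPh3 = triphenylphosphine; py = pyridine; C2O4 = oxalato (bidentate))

Cation [Sn…]: ligand charges -3, Sn(IV) ⇒ ion charge 1+.
Anion [Cu…]: ligand charges -3, Cu(II) ⇒ ion charge 1−.
One 1+ cation balances one 1− anion.

[Sn(NCS)2(NO3)(PPh3)3][Cu(C2O4)I(py)]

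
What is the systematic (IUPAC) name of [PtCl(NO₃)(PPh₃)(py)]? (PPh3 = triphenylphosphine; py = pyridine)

There is no counter-ion, so the complex is neutral overall.
Ligand charges: 1×nitrato (-1 each), 1×triphenylphosphine (neutral), 1×pyridine (neutral), 1×chloro (-1 each); total -2. So Pt + (-2) = 0, giving Pt = +2.
Ligands are named alphabetically: chloro before nitrato before pyridine before triphenylphosphine.

chloronitrato(pyridine)(triphenylphosphine)platinum(II)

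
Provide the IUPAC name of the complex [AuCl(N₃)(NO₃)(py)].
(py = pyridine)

azidochloronitrato(pyridine)gold(III)

There is no counter-ion, so the complex is neutral overall.
Ligand charges: 1×azido (-1 each), 1×pyridine (neutral), 1×nitrato (-1 each), 1×chloro (-1 each); total -3. So Au + (-3) = 0, giving Au = +3.
Ligands are named alphabetically: azido before chloro before nitrato before pyridine.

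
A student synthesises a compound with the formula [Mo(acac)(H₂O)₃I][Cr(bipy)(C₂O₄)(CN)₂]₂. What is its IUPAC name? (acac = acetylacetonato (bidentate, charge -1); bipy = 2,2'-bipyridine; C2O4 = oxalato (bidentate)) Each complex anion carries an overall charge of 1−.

(acetylacetonato)triaquaiodomolybdenum(IV) (2,2'-bipyridine)dicyanooxalatochromate(III)

Both ions are complex: the cation is named first with the plain metal name, the anion second with the -ate form; each ion's ligands are alphabetised independently.
The complex anion is given as 1−; its ligand charges sum to -4, so Cr = +3.
With 2 anions per cation, the cation must be 2×1 = 2+.
Cation: ligand charges sum to -2; for the ion to be 2+, Mo = +4.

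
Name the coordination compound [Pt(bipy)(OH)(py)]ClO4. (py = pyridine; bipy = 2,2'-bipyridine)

The 1 perchlorate counter-ion carries a total charge of -1, so each complex ion is 1+.
Ligand charges: 1×hydroxo (-1 each), 1×pyridine (neutral), 1×2,2'-bipyridine (neutral); total -1. So Pt + (-1) = 1+, giving Pt = +2.
Ligands are named alphabetically: bipyridine before hydroxo before pyridine.

(2,2'-bipyridine)hydroxo(pyridine)platinum(II) perchlorate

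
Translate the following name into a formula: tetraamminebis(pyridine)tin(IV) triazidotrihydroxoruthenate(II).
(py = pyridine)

[Sn(NH3)4(py)2][Ru(N3)3(OH)3]

Cation [Sn…]: ligand charges 0, Sn(IV) ⇒ ion charge 4+.
Anion [Ru…]: ligand charges -6, Ru(II) ⇒ ion charge 4−.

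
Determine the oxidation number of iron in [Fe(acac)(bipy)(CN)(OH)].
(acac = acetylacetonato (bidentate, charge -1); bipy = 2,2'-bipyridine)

+3

No counter-ion: the bracketed complex is neutral.
Ligand charges: 1×CN = -1; 1×acac = -1; 1×OH = -1; 1×bipy neutral; sum -3.
Fe + (-3) = 0 ⇒ Fe is +3.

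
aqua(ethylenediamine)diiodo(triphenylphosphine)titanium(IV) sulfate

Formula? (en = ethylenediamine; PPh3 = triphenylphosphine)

Ligands: 1 aqua (H2O, neutral), 2 iodo (I, -1), 1 ethylenediamine (en, neutral), 1 triphenylphosphine (PPh3, neutral). Ligand charge sum = -2.
Charge balance with sulfate (-2) requires 1 complex ion per 1 sulfate.

[Ti(en)(H2O)I2(PPh3)]SO4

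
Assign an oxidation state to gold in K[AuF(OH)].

1 potassium outside the brackets (+1 each) → the complex ion is 1−.
Ligand charges: 1×OH = -1; 1×F = -1; sum -2.
Au + (-2) = 1− ⇒ Au is +1.

+1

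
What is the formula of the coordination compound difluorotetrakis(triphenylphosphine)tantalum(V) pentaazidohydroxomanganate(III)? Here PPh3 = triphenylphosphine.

Cation [Ta…]: ligand charges -2, Ta(V) ⇒ ion charge 3+.
Anion [Mn…]: ligand charges -6, Mn(III) ⇒ ion charge 3−.
One 3+ cation balances one 3− anion.

[TaF2(PPh3)4][Mn(N3)5(OH)]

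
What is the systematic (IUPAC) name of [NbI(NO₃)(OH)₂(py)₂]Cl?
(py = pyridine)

The 1 chloride counter-ion carries a total charge of -1, so each complex ion is 1+.
Ligand charges: 2×hydroxo (-1 each), 1×nitrato (-1 each), 1×iodo (-1 each), 2×pyridine (neutral); total -4. So Nb + (-4) = 1+, giving Nb = +5.
Ligands are named alphabetically: hydroxo before iodo before nitrato before pyridine.

dihydroxoiodonitratobis(pyridine)niobium(V) chloride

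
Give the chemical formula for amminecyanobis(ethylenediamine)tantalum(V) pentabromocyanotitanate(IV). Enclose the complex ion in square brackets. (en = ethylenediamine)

[Ta(CN)(en)2(NH3)][TiBr5(CN)]2

Cation [Ta…]: ligand charges -1, Ta(V) ⇒ ion charge 4+.
Anion [Ti…]: ligand charges -6, Ti(IV) ⇒ ion charge 2−.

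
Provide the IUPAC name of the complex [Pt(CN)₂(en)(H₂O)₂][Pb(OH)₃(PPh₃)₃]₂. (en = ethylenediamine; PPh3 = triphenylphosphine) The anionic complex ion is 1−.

diaquadicyano(ethylenediamine)platinum(IV) trihydroxotris(triphenylphosphine)plumbate(II)

Both ions are complex: the cation is named first with the plain metal name, the anion second with the -ate form; each ion's ligands are alphabetised independently.
The complex anion is given as 1−; its ligand charges sum to -3, so Pb = +2.
With 2 anions per cation, the cation must be 2×1 = 2+.
Cation: ligand charges sum to -2; for the ion to be 2+, Pt = +4.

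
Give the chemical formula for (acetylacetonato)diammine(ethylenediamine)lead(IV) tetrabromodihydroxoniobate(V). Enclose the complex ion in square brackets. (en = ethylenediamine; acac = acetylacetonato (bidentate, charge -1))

Cation [Pb…]: ligand charges -1, Pb(IV) ⇒ ion charge 3+.
Anion [Nb…]: ligand charges -6, Nb(V) ⇒ ion charge 1−.
One 3+ cation requires 3 of the 1− anion.

[Pb(acac)(en)(NH3)2][NbBr4(OH)2]3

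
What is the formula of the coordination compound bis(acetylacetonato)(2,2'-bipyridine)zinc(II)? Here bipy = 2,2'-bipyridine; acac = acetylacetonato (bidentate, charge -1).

Ligands: 1 2,2'-bipyridine (bipy, neutral), 2 acetylacetonato (acac, -1). Ligand charge sum = -2.
With Zn in oxidation state +2, the complex ion is [Zn...].

[Zn(acac)2(bipy)]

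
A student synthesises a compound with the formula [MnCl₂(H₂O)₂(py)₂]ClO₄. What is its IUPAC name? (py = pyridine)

diaquadichlorobis(pyridine)manganese(III) perchlorate

The 1 perchlorate counter-ion carries a total charge of -1, so each complex ion is 1+.
Ligand charges: 2×chloro (-1 each), 2×aqua (neutral), 2×pyridine (neutral); total -2. So Mn + (-2) = 1+, giving Mn = +3.
Ligands are named alphabetically: aqua before chloro before pyridine.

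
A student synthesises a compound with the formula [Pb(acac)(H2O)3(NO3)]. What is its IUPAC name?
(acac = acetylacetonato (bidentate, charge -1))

(acetylacetonato)triaquanitratolead(II)

There is no counter-ion, so the complex is neutral overall.
Ligand charges: 1×acetylacetonato (-1 each), 3×aqua (neutral), 1×nitrato (-1 each); total -2. So Pb + (-2) = 0, giving Pb = +2.
Ligands are named alphabetically: acetylacetonato before aqua before nitrato.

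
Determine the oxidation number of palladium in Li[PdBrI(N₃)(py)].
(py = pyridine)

1 lithium outside the brackets (+1 each) → the complex ion is 1−.
Ligand charges: 1×N3 = -1; 1×py neutral; 1×I = -1; 1×Br = -1; sum -3.
Pd + (-3) = 1− ⇒ Pd is +2.

+2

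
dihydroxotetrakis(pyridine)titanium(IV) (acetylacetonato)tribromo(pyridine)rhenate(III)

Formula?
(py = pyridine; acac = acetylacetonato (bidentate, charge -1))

[Ti(OH)2(py)4][Re(acac)Br3(py)]2

Cation [Ti…]: ligand charges -2, Ti(IV) ⇒ ion charge 2+.
Anion [Re…]: ligand charges -4, Re(III) ⇒ ion charge 1−.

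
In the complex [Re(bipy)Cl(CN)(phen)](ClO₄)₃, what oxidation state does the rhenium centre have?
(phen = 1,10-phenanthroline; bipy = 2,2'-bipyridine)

3 perchlorate outside the brackets (-1 each) → the complex ion is 3+.
Ligand charges: 1×CN = -1; 1×Cl = -1; 1×phen neutral; 1×bipy neutral; sum -2.
Re + (-2) = 3+ ⇒ Re is +5.

+5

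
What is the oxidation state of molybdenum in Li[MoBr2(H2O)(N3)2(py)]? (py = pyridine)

+3

1 lithium outside the brackets (+1 each) → the complex ion is 1−.
Ligand charges: 2×N3 = -2; 1×py neutral; 2×Br = -2; 1×H2O neutral; sum -4.
Mo + (-4) = 1− ⇒ Mo is +3.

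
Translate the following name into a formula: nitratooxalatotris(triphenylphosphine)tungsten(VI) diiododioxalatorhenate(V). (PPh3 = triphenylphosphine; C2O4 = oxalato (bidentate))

Cation [W…]: ligand charges -3, W(VI) ⇒ ion charge 3+.
Anion [Re…]: ligand charges -6, Re(V) ⇒ ion charge 1−.
One 3+ cation requires 3 of the 1− anion.

[W(C2O4)(NO3)(PPh3)3][Re(C2O4)2I2]3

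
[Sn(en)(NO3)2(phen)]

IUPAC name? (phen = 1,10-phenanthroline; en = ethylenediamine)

There is no counter-ion, so the complex is neutral overall.
Ligand charges: 1×1,10-phenanthroline (neutral), 2×nitrato (-1 each), 1×ethylenediamine (neutral); total -2. So Sn + (-2) = 0, giving Sn = +2.
Ligands are named alphabetically: ethylenediamine before nitrato before phenanthroline.

(ethylenediamine)dinitrato(1,10-phenanthroline)tin(II)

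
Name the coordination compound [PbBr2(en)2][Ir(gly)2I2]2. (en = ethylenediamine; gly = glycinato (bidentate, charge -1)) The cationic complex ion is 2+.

dibromobis(ethylenediamine)lead(IV) bis(glycinato)diiodoiridate(III)

The complex cation is given as 2+; its ligand charges sum to -2, so Pb = +4.
With 2 anions per cation, each anion must be 2/2 = 1−.
Anion: ligand charges sum to -4; for the ion to be 1−, Ir = +3.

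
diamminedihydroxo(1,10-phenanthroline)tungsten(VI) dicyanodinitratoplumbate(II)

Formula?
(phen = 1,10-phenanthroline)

Cation [W…]: ligand charges -2, W(VI) ⇒ ion charge 4+.
Anion [Pb…]: ligand charges -4, Pb(II) ⇒ ion charge 2−.
One 4+ cation requires 2 of the 2− anion.

[W(NH3)2(OH)2(phen)][Pb(CN)2(NO3)2]2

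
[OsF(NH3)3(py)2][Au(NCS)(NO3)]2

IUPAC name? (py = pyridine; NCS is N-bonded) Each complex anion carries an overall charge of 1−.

The complex anion is given as 1−; its ligand charges sum to -2, so Au = +1.
With 2 anions per cation, the cation must be 2×1 = 2+.
Cation: ligand charges sum to -1; for the ion to be 2+, Os = +3.

triamminefluorobis(pyridine)osmium(III) isothiocyanatonitratoaurate(I)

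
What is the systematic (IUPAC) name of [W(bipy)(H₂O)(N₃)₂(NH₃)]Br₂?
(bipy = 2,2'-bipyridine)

The 2 bromide counter-ions carry a total charge of -2, so each complex ion is 2+.
Ligand charges: 2×azido (-1 each), 1×2,2'-bipyridine (neutral), 1×ammine (neutral), 1×aqua (neutral); total -2. So W + (-2) = 2+, giving W = +4.
Ligands are named alphabetically: ammine before aqua before azido before bipyridine.

ammineaquadiazido(2,2'-bipyridine)tungsten(IV) bromide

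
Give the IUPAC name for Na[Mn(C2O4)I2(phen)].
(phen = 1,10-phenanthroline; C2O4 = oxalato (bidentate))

The 1 sodium counter-ion carries a total charge of +1, so each complex ion is 1−.
Ligand charges: 2×iodo (-1 each), 1×1,10-phenanthroline (neutral), 1×oxalato (-2 each); total -4. So Mn + (-4) = 1−, giving Mn = +3.
Ligands are named alphabetically: iodo before oxalato before phenanthroline.
The complex ion is anionic, so manganese takes the -ate form manganate(III).

sodium diiodooxalato(1,10-phenanthroline)manganate(III)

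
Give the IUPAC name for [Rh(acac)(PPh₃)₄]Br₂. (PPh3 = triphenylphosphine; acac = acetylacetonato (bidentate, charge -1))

(acetylacetonato)tetrakis(triphenylphosphine)rhodium(III) bromide

The 2 bromide counter-ions carry a total charge of -2, so each complex ion is 2+.
Ligand charges: 4×triphenylphosphine (neutral), 1×acetylacetonato (-1 each); total -1. So Rh + (-1) = 2+, giving Rh = +3.
Ligands are named alphabetically: acetylacetonato before triphenylphosphine.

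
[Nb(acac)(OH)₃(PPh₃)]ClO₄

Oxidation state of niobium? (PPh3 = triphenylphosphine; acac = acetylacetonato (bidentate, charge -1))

1 perchlorate outside the brackets (-1 each) → the complex ion is 1+.
Ligand charges: 1×PPh3 neutral; 3×OH = -3; 1×acac = -1; sum -4.
Nb + (-4) = 1+ ⇒ Nb is +5.

+5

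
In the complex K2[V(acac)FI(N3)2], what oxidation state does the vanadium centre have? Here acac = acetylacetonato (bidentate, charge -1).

+3

2 potassium outside the brackets (+1 each) → the complex ion is 2−.
Ligand charges: 1×acac = -1; 1×F = -1; 2×N3 = -2; 1×I = -1; sum -5.
V + (-5) = 2− ⇒ V is +3.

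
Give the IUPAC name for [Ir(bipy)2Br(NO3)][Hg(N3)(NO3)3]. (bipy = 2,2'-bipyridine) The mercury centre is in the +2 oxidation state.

bis(2,2'-bipyridine)bromonitratoiridium(IV) azidotrinitratomercurate(II)

Both ions are complex: the cation is named first with the plain metal name, the anion second with the -ate form; each ion's ligands are alphabetised independently.
Hg is given as +2; the anion's ligand charges sum to -4, so the complex anion is 2−.
A 1:1 salt means the cation carries the equal and opposite charge, 2+.
Cation: ligand charges sum to -2; for the ion to be 2+, Ir = +4.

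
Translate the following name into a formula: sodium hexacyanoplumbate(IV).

Ligands: 6 cyano (CN, -1). Ligand charge sum = -6.
With Pb in oxidation state +4, the complex ion is [Pb...]^2−.
Charge balance with sodium (+1) requires 1 complex ion per 2 sodium.

Na2[Pb(CN)6]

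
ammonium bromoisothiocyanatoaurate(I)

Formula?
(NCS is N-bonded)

NH4[AuBr(NCS)]

Ligands: 1 isothiocyanato (NCS, -1), 1 bromo (Br, -1). Ligand charge sum = -2.
With Au in oxidation state +1, the complex ion is [Au...]^1−.
Charge balance with ammonium (+1) requires 1 complex ion per 1 ammonium.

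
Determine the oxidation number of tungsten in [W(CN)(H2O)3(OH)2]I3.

3 iodide outside the brackets (-1 each) → the complex ion is 3+.
Ligand charges: 3×H2O neutral; 2×OH = -2; 1×CN = -1; sum -3.
W + (-3) = 3+ ⇒ W is +6.

+6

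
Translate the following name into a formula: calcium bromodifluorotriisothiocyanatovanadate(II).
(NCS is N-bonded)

Ligands: 1 bromo (Br, -1), 2 fluoro (F, -1), 3 isothiocyanato (NCS, -1). Ligand charge sum = -6.
Charge balance with calcium (+2) requires 1 complex ion per 2 calcium.

Ca2[VBrF2(NCS)3]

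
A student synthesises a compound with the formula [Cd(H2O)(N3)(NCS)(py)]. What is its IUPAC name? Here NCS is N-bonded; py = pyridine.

aquaazidoisothiocyanato(pyridine)cadmium(II)

There is no counter-ion, so the complex is neutral overall.
Ligand charges: 1×isothiocyanato (-1 each), 1×pyridine (neutral), 1×aqua (neutral), 1×azido (-1 each); total -2. So Cd + (-2) = 0, giving Cd = +2.
Ligands are named alphabetically: aqua before azido before isothiocyanato before pyridine.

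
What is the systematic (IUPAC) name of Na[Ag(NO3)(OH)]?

The 1 sodium counter-ion carries a total charge of +1, so each complex ion is 1−.
Ligand charges: 1×nitrato (-1 each), 1×hydroxo (-1 each); total -2. So Ag + (-2) = 1−, giving Ag = +1.
Ligands are named alphabetically: hydroxo before nitrato.
The complex ion is anionic, so silver takes the -ate form argentate(I).

sodium hydroxonitratoargentate(I)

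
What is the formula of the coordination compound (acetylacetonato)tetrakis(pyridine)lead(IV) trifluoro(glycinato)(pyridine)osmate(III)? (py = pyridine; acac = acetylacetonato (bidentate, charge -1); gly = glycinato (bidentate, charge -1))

Cation [Pb…]: ligand charges -1, Pb(IV) ⇒ ion charge 3+.
Anion [Os…]: ligand charges -4, Os(III) ⇒ ion charge 1−.
One 3+ cation requires 3 of the 1− anion.

[Pb(acac)(py)4][OsF3(gly)(py)]3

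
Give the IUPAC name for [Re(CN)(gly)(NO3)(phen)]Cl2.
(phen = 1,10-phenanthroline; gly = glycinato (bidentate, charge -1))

The 2 chloride counter-ions carry a total charge of -2, so each complex ion is 2+.
Ligand charges: 1×cyano (-1 each), 1×nitrato (-1 each), 1×1,10-phenanthroline (neutral), 1×glycinato (-1 each); total -3. So Re + (-3) = 2+, giving Re = +5.
Ligands are named alphabetically: cyano before glycinato before nitrato before phenanthroline.

cyano(glycinato)nitrato(1,10-phenanthroline)rhenium(V) chloride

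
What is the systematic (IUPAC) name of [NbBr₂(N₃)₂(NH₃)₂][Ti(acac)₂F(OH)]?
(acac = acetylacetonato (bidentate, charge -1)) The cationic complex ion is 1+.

diamminediazidodibromoniobium(V) bis(acetylacetonato)fluorohydroxotitanate(III)

The complex cation is given as 1+; its ligand charges sum to -4, so Nb = +5.
A 1:1 salt means the anion carries the equal and opposite charge, 1−.
Anion: ligand charges sum to -4; for the ion to be 1−, Ti = +3.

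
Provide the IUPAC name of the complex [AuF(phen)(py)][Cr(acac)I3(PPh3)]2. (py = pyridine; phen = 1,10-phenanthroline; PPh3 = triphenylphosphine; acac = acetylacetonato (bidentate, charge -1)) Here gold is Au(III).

Both ions are complex: the cation is named first with the plain metal name, the anion second with the -ate form; each ion's ligands are alphabetised independently.
Au is given as +3; the cation's ligand charges sum to -1, so the complex cation is 2+.
With 2 anions per cation, each anion must be 2/2 = 1−.
Anion: ligand charges sum to -4; for the ion to be 1−, Cr = +3.

fluoro(1,10-phenanthroline)(pyridine)gold(III) (acetylacetonato)triiodo(triphenylphosphine)chromate(III)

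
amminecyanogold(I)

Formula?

Ligands: 1 ammine (NH3, neutral), 1 cyano (CN, -1). Ligand charge sum = -1.
With Au in oxidation state +1, the complex ion is [Au...].

[Au(CN)(NH3)]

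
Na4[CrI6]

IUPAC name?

The 4 sodium counter-ions carry a total charge of +4, so each complex ion is 4−.
Ligand charges: 6×iodo (-1 each); total -6. So Cr + (-6) = 4−, giving Cr = +2.
The complex ion is anionic, so chromium takes the -ate form chromate(II).

sodium hexaiodochromate(II)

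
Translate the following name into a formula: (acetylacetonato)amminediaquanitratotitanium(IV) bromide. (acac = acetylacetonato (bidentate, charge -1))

Ligands: 1 ammine (NH3, neutral), 2 aqua (H2O, neutral), 1 acetylacetonato (acac, -1), 1 nitrato (NO3, -1). Ligand charge sum = -2.
Charge balance with bromide (-1) requires 1 complex ion per 2 bromide.

[Ti(acac)(H2O)2(NH3)(NO3)]Br2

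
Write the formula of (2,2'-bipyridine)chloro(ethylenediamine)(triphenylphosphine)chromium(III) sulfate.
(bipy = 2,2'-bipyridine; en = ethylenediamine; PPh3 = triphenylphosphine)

Ligands: 1 chloro (Cl, -1), 1 2,2'-bipyridine (bipy, neutral), 1 ethylenediamine (en, neutral), 1 triphenylphosphine (PPh3, neutral). Ligand charge sum = -1.
With Cr in oxidation state +3, the complex ion is [Cr...]^2+.
Charge balance with sulfate (-2) requires 1 complex ion per 1 sulfate.

[Cr(bipy)Cl(en)(PPh3)]SO4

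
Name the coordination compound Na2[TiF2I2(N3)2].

sodium diazidodifluorodiiodotitanate(IV)

The 2 sodium counter-ions carry a total charge of +2, so each complex ion is 2−.
Ligand charges: 2×fluoro (-1 each), 2×iodo (-1 each), 2×azido (-1 each); total -6. So Ti + (-6) = 2−, giving Ti = +4.
The complex ion is anionic, so titanium takes the -ate form titanate(IV).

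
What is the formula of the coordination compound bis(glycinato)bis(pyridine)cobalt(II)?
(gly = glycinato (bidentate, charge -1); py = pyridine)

[Co(gly)2(py)2]

Ligands: 2 glycinato (gly, -1), 2 pyridine (py, neutral). Ligand charge sum = -2.
With Co in oxidation state +2, the complex ion is [Co...].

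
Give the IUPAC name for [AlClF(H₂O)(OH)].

There is no counter-ion, so the complex is neutral overall.
Ligand charges: 1×fluoro (-1 each), 1×hydroxo (-1 each), 1×aqua (neutral), 1×chloro (-1 each); total -3. So Al + (-3) = 0, giving Al = +3.
Ligands are named alphabetically: aqua before chloro before fluoro before hydroxo.

aquachlorofluorohydroxoaluminium(III)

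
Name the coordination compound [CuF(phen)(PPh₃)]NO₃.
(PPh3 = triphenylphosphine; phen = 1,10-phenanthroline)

The 1 nitrate counter-ion carries a total charge of -1, so each complex ion is 1+.
Ligand charges: 1×triphenylphosphine (neutral), 1×1,10-phenanthroline (neutral), 1×fluoro (-1 each); total -1. So Cu + (-1) = 1+, giving Cu = +2.
Ligands are named alphabetically: fluoro before phenanthroline before triphenylphosphine.

fluoro(1,10-phenanthroline)(triphenylphosphine)copper(II) nitrate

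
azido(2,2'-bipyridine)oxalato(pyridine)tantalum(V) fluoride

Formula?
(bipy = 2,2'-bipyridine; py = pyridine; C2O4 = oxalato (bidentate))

Ligands: 1 2,2'-bipyridine (bipy, neutral), 1 azido (N3, -1), 1 pyridine (py, neutral), 1 oxalato (C2O4, -2). Ligand charge sum = -3.
Charge balance with fluoride (-1) requires 1 complex ion per 2 fluoride.

[Ta(bipy)(C2O4)(N3)(py)]F2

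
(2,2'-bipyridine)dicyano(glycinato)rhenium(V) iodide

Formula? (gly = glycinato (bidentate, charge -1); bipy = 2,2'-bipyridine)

[Re(bipy)(CN)2(gly)]I2

Ligands: 1 glycinato (gly, -1), 1 2,2'-bipyridine (bipy, neutral), 2 cyano (CN, -1). Ligand charge sum = -3.
Charge balance with iodide (-1) requires 1 complex ion per 2 iodide.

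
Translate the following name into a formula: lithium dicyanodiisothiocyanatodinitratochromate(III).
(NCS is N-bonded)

Li3[Cr(CN)2(NCS)2(NO3)2]

Ligands: 2 nitrato (NO3, -1), 2 cyano (CN, -1), 2 isothiocyanato (NCS, -1). Ligand charge sum = -6.
Charge balance with lithium (+1) requires 1 complex ion per 3 lithium.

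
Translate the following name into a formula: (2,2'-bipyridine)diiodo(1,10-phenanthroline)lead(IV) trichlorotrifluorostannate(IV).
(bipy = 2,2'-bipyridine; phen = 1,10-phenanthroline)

Cation [Pb…]: ligand charges -2, Pb(IV) ⇒ ion charge 2+.
Anion [Sn…]: ligand charges -6, Sn(IV) ⇒ ion charge 2−.
One 2+ cation balances one 2− anion.

[Pb(bipy)I2(phen)][SnCl3F3]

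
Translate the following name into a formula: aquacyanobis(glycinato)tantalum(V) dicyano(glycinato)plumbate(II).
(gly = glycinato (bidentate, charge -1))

Cation [Ta…]: ligand charges -3, Ta(V) ⇒ ion charge 2+.
Anion [Pb…]: ligand charges -3, Pb(II) ⇒ ion charge 1−.
One 2+ cation requires 2 of the 1− anion.

[Ta(CN)(gly)2(H2O)][Pb(CN)2(gly)]2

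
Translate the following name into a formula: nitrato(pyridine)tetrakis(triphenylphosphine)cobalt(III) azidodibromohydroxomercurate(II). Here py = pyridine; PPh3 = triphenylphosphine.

Cation [Co…]: ligand charges -1, Co(III) ⇒ ion charge 2+.
Anion [Hg…]: ligand charges -4, Hg(II) ⇒ ion charge 2−.
One 2+ cation balances one 2− anion.

[Co(NO3)(PPh3)4(py)][HgBr2(N3)(OH)]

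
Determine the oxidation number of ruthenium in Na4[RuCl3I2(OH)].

+2

4 sodium outside the brackets (+1 each) → the complex ion is 4−.
Ligand charges: 2×I = -2; 1×OH = -1; 3×Cl = -3; sum -6.
Ru + (-6) = 4− ⇒ Ru is +2.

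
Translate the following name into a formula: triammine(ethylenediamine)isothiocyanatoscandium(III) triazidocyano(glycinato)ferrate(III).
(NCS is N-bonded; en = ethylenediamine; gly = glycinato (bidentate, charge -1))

[Sc(en)(NCS)(NH3)3][Fe(CN)(gly)(N3)3]

Cation [Sc…]: ligand charges -1, Sc(III) ⇒ ion charge 2+.
Anion [Fe…]: ligand charges -5, Fe(III) ⇒ ion charge 2−.
One 2+ cation balances one 2− anion.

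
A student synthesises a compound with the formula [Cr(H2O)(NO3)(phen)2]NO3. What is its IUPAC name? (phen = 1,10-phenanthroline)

The 1 nitrate counter-ion carries a total charge of -1, so each complex ion is 1+.
Ligand charges: 1×nitrato (-1 each), 2×1,10-phenanthroline (neutral), 1×aqua (neutral); total -1. So Cr + (-1) = 1+, giving Cr = +2.
Ligands are named alphabetically: aqua before nitrato before phenanthroline.

aquanitratobis(1,10-phenanthroline)chromium(II) nitrate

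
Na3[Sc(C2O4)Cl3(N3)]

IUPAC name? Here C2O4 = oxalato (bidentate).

sodium azidotrichlorooxalatoscandate(III)

The 3 sodium counter-ions carry a total charge of +3, so each complex ion is 3−.
Ligand charges: 1×azido (-1 each), 1×oxalato (-2 each), 3×chloro (-1 each); total -6. So Sc + (-6) = 3−, giving Sc = +3.
Ligands are named alphabetically: azido before chloro before oxalato.
The complex ion is anionic, so scandium takes the -ate form scandate(III).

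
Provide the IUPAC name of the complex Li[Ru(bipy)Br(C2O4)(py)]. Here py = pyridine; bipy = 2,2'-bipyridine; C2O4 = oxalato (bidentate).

The 1 lithium counter-ion carries a total charge of +1, so each complex ion is 1−.
Ligand charges: 1×pyridine (neutral), 1×bromo (-1 each), 1×2,2'-bipyridine (neutral), 1×oxalato (-2 each); total -3. So Ru + (-3) = 1−, giving Ru = +2.
The complex ion is anionic, so ruthenium takes the -ate form ruthenate(II).

lithium (2,2'-bipyridine)bromooxalato(pyridine)ruthenate(II)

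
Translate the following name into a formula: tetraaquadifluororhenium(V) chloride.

[ReF2(H2O)4]Cl3

Ligands: 4 aqua (H2O, neutral), 2 fluoro (F, -1). Ligand charge sum = -2.
With Re in oxidation state +5, the complex ion is [Re...]^3+.
Charge balance with chloride (-1) requires 1 complex ion per 3 chloride.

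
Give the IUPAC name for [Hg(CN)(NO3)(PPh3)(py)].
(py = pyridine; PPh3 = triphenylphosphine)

cyanonitrato(pyridine)(triphenylphosphine)mercury(II)

There is no counter-ion, so the complex is neutral overall.
Ligand charges: 1×cyano (-1 each), 1×nitrato (-1 each), 1×pyridine (neutral), 1×triphenylphosphine (neutral); total -2. So Hg + (-2) = 0, giving Hg = +2.
Ligands are named alphabetically: cyano before nitrato before pyridine before triphenylphosphine.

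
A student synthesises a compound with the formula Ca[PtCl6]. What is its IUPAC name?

calcium hexachloroplatinate(IV)

The 1 calcium counter-ion carries a total charge of +2, so each complex ion is 2−.
Ligand charges: 6×chloro (-1 each); total -6. So Pt + (-6) = 2−, giving Pt = +4.
The complex ion is anionic, so platinum takes the -ate form platinate(IV).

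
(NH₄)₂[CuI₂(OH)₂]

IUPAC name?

ammonium dihydroxodiiodocuprate(II)

The 2 ammonium counter-ions carry a total charge of +2, so each complex ion is 2−.
Ligand charges: 2×iodo (-1 each), 2×hydroxo (-1 each); total -4. So Cu + (-4) = 2−, giving Cu = +2.
The complex ion is anionic, so copper takes the -ate form cuprate(II).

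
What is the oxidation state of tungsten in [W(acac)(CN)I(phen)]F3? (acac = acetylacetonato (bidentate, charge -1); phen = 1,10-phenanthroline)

+6

3 fluoride outside the brackets (-1 each) → the complex ion is 3+.
Ligand charges: 1×I = -1; 1×acac = -1; 1×CN = -1; 1×phen neutral; sum -3.
W + (-3) = 3+ ⇒ W is +6.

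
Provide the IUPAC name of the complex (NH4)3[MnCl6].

The 3 ammonium counter-ions carry a total charge of +3, so each complex ion is 3−.
Ligand charges: 6×chloro (-1 each); total -6. So Mn + (-6) = 3−, giving Mn = +3.
The complex ion is anionic, so manganese takes the -ate form manganate(III).

ammonium hexachloromanganate(III)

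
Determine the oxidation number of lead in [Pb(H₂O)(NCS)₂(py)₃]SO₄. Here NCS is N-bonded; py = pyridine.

+4

1 sulfate outside the brackets (-2 each) → the complex ion is 2+.
Ligand charges: 1×H2O neutral; 2×NCS = -2; 3×py neutral; sum -2.
Pb + (-2) = 2+ ⇒ Pb is +4.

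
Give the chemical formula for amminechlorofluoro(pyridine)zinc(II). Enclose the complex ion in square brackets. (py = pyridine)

[ZnClF(NH3)(py)]

Ligands: 1 fluoro (F, -1), 1 chloro (Cl, -1), 1 ammine (NH3, neutral), 1 pyridine (py, neutral). Ligand charge sum = -2.
With Zn in oxidation state +2, the complex ion is [Zn...].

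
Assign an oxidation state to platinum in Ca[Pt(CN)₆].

+4

1 calcium outside the brackets (+2 each) → the complex ion is 2−.
Ligand charges: 6×CN = -6; sum -6.
Pt + (-6) = 2− ⇒ Pt is +4.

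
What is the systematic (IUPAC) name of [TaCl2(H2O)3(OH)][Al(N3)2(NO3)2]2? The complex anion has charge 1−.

Both ions are complex: the cation is named first with the plain metal name, the anion second with the -ate form; each ion's ligands are alphabetised independently.
The complex anion is given as 1−; its ligand charges sum to -4, so Al = +3.
With 2 anions per cation, the cation must be 2×1 = 2+.
Cation: ligand charges sum to -3; for the ion to be 2+, Ta = +5.

triaquadichlorohydroxotantalum(V) diazidodinitratoaluminate(III)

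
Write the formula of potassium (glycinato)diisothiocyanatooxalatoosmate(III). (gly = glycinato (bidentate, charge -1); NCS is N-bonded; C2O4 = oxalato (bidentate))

K2[Os(C2O4)(gly)(NCS)2]

Ligands: 1 glycinato (gly, -1), 2 isothiocyanato (NCS, -1), 1 oxalato (C2O4, -2). Ligand charge sum = -5.
With Os in oxidation state +3, the complex ion is [Os...]^2−.
Charge balance with potassium (+1) requires 1 complex ion per 2 potassium.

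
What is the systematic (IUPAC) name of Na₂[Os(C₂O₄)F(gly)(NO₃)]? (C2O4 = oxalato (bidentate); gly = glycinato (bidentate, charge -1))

sodium fluoro(glycinato)nitratooxalatoosmate(III)

The 2 sodium counter-ions carry a total charge of +2, so each complex ion is 2−.
Ligand charges: 1×oxalato (-2 each), 1×fluoro (-1 each), 1×glycinato (-1 each), 1×nitrato (-1 each); total -5. So Os + (-5) = 2−, giving Os = +3.
Ligands are named alphabetically: fluoro before glycinato before nitrato before oxalato.
The complex ion is anionic, so osmium takes the -ate form osmate(III).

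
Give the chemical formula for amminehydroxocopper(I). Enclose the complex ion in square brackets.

[Cu(NH3)(OH)]

Ligands: 1 ammine (NH3, neutral), 1 hydroxo (OH, -1). Ligand charge sum = -1.
With Cu in oxidation state +1, the complex ion is [Cu...].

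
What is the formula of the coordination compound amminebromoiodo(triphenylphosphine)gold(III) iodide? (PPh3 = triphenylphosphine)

Ligands: 1 triphenylphosphine (PPh3, neutral), 1 bromo (Br, -1), 1 ammine (NH3, neutral), 1 iodo (I, -1). Ligand charge sum = -2.
Charge balance with iodide (-1) requires 1 complex ion per 1 iodide.

[AuBrI(NH3)(PPh3)]I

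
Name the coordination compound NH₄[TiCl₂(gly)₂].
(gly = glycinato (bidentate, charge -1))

ammonium dichlorobis(glycinato)titanate(III)

The 1 ammonium counter-ion carries a total charge of +1, so each complex ion is 1−.
Ligand charges: 2×glycinato (-1 each), 2×chloro (-1 each); total -4. So Ti + (-4) = 1−, giving Ti = +3.
The complex ion is anionic, so titanium takes the -ate form titanate(III).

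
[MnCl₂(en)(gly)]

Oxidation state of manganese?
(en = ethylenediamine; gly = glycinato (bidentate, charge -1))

No counter-ion: the bracketed complex is neutral.
Ligand charges: 1×en neutral; 1×gly = -1; 2×Cl = -2; sum -3.
Mn + (-3) = 0 ⇒ Mn is +3.

+3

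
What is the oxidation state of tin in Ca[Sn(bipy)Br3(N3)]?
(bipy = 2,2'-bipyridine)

+2

1 calcium outside the brackets (+2 each) → the complex ion is 2−.
Ligand charges: 3×Br = -3; 1×N3 = -1; 1×bipy neutral; sum -4.
Sn + (-4) = 2− ⇒ Sn is +2.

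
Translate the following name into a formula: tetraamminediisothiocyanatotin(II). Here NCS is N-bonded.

Ligands: 2 isothiocyanato (NCS, -1), 4 ammine (NH3, neutral). Ligand charge sum = -2.
With Sn in oxidation state +2, the complex ion is [Sn...].

[Sn(NCS)2(NH3)4]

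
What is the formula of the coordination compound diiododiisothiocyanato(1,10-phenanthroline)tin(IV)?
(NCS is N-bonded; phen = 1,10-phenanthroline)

Ligands: 2 isothiocyanato (NCS, -1), 2 iodo (I, -1), 1 1,10-phenanthroline (phen, neutral). Ligand charge sum = -4.
With Sn in oxidation state +4, the complex ion is [Sn...].

[SnI2(NCS)2(phen)]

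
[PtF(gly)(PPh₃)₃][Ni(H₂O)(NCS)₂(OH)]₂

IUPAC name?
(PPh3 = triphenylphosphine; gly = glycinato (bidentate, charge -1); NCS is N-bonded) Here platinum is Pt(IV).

fluoro(glycinato)tris(triphenylphosphine)platinum(IV) aquahydroxodiisothiocyanatonickelate(II)

Both ions are complex: the cation is named first with the plain metal name, the anion second with the -ate form; each ion's ligands are alphabetised independently.
Pt is given as +4; the cation's ligand charges sum to -2, so the complex cation is 2+.
With 2 anions per cation, each anion must be 2/2 = 1−.
Anion: ligand charges sum to -3; for the ion to be 1−, Ni = +2.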